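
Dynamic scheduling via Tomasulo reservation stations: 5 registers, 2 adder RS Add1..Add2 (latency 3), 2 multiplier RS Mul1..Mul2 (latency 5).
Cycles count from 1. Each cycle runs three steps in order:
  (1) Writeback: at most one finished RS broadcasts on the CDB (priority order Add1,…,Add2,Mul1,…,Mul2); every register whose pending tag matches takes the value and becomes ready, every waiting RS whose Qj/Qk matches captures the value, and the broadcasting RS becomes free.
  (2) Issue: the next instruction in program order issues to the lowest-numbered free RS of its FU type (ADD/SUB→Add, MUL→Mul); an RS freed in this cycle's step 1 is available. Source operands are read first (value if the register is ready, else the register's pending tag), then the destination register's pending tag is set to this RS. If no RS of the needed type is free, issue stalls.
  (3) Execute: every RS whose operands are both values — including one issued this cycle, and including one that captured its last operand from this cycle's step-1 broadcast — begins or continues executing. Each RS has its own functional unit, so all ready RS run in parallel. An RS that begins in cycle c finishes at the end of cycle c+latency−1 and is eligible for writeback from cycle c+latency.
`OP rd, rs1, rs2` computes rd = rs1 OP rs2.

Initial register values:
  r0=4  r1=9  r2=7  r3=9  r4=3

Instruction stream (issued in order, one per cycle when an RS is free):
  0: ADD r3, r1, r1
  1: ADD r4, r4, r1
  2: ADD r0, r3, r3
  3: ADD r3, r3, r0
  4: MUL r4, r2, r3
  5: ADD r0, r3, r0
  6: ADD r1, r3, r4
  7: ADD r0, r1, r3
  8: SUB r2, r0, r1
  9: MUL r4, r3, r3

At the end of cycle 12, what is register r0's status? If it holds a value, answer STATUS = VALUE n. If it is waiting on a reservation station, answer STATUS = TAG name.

  c1: issue ADD r3<-Add1  regs: r0:4,r1:9,r2:7,r3:Add1,r4:3
  c2: issue ADD r4<-Add2  regs: r0:4,r1:9,r2:7,r3:Add1,r4:Add2
  c3: stall  regs: r0:4,r1:9,r2:7,r3:Add1,r4:Add2
  c4: CDB Add1=18; issue ADD r0<-Add1  regs: r0:Add1,r1:9,r2:7,r3:18,r4:Add2
  c5: CDB Add2=12; issue ADD r3<-Add2  regs: r0:Add1,r1:9,r2:7,r3:Add2,r4:12
  c6: issue MUL r4<-Mul1  regs: r0:Add1,r1:9,r2:7,r3:Add2,r4:Mul1
  c7: CDB Add1=36; issue ADD r0<-Add1  regs: r0:Add1,r1:9,r2:7,r3:Add2,r4:Mul1
  c8: stall  regs: r0:Add1,r1:9,r2:7,r3:Add2,r4:Mul1
  c9: stall  regs: r0:Add1,r1:9,r2:7,r3:Add2,r4:Mul1
  c10: CDB Add2=54; issue ADD r1<-Add2  regs: r0:Add1,r1:Add2,r2:7,r3:54,r4:Mul1
  c11: stall  regs: r0:Add1,r1:Add2,r2:7,r3:54,r4:Mul1
  c12: stall  regs: r0:Add1,r1:Add2,r2:7,r3:54,r4:Mul1

STATUS = TAG Add1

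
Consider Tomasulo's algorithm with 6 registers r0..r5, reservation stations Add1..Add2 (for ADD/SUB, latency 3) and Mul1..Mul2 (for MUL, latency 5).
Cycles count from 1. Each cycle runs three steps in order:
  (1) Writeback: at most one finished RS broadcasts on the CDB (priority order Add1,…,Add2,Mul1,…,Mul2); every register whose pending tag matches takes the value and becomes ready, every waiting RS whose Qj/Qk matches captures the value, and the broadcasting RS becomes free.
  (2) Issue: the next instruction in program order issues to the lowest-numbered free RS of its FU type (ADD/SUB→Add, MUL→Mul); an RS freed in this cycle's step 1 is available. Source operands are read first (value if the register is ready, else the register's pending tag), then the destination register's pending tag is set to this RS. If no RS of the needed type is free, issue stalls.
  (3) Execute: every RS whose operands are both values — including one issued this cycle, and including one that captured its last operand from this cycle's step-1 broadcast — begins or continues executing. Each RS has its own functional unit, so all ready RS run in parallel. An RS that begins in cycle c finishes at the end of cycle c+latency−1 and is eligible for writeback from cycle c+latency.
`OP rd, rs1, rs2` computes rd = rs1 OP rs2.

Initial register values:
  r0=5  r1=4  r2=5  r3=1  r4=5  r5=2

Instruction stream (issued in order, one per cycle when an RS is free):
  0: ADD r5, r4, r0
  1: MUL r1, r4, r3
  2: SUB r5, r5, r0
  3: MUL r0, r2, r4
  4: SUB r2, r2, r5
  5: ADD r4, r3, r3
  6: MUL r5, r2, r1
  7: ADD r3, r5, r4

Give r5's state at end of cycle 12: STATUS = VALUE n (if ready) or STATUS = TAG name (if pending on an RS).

  c1: issue ADD r5<-Add1  regs: r0:5,r1:4,r2:5,r3:1,r4:5,r5:Add1
  c2: issue MUL r1<-Mul1  regs: r0:5,r1:Mul1,r2:5,r3:1,r4:5,r5:Add1
  c3: issue SUB r5<-Add2  regs: r0:5,r1:Mul1,r2:5,r3:1,r4:5,r5:Add2
  c4: CDB Add1=10; issue MUL r0<-Mul2  regs: r0:Mul2,r1:Mul1,r2:5,r3:1,r4:5,r5:Add2
  c5: issue SUB r2<-Add1  regs: r0:Mul2,r1:Mul1,r2:Add1,r3:1,r4:5,r5:Add2
  c6: stall  regs: r0:Mul2,r1:Mul1,r2:Add1,r3:1,r4:5,r5:Add2
  c7: CDB Add2=5; issue ADD r4<-Add2  regs: r0:Mul2,r1:Mul1,r2:Add1,r3:1,r4:Add2,r5:5
  c8: CDB Mul1=5; issue MUL r5<-Mul1  regs: r0:Mul2,r1:5,r2:Add1,r3:1,r4:Add2,r5:Mul1
  c9: CDB Mul2=25; stall  regs: r0:25,r1:5,r2:Add1,r3:1,r4:Add2,r5:Mul1
  c10: CDB Add1=0; issue ADD r3<-Add1  regs: r0:25,r1:5,r2:0,r3:Add1,r4:Add2,r5:Mul1
  c11: CDB Add2=2  regs: r0:25,r1:5,r2:0,r3:Add1,r4:2,r5:Mul1
  c12: -  regs: r0:25,r1:5,r2:0,r3:Add1,r4:2,r5:Mul1

STATUS = TAG Mul1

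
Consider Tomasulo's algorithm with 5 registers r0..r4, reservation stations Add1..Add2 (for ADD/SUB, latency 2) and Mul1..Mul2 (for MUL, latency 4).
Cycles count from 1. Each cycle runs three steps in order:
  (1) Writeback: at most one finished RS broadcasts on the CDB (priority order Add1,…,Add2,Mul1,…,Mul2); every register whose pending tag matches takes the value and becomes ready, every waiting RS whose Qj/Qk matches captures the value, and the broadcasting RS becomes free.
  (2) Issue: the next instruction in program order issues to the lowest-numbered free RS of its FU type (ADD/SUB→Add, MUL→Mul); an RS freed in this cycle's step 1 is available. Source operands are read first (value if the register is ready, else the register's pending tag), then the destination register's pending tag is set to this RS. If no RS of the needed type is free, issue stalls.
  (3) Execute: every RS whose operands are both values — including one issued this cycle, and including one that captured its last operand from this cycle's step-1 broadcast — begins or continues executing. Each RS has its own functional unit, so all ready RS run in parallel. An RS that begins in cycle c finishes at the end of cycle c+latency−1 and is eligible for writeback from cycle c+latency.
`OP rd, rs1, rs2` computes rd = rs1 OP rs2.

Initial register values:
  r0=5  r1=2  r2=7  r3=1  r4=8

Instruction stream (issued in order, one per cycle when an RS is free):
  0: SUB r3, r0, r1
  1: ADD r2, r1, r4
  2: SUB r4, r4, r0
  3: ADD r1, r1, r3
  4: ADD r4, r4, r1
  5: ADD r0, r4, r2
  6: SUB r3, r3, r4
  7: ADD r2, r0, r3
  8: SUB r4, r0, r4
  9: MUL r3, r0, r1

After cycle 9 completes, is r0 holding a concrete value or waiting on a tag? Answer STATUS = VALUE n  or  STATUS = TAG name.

c1: issue SUB r3<-Add1 | r0:5,r1:2,r2:7,r3:Add1,r4:8
c2: issue ADD r2<-Add2 | r0:5,r1:2,r2:Add2,r3:Add1,r4:8
c3: CDB Add1=3; issue SUB r4<-Add1 | r0:5,r1:2,r2:Add2,r3:3,r4:Add1
c4: CDB Add2=10; issue ADD r1<-Add2 | r0:5,r1:Add2,r2:10,r3:3,r4:Add1
c5: CDB Add1=3; issue ADD r4<-Add1 | r0:5,r1:Add2,r2:10,r3:3,r4:Add1
c6: CDB Add2=5; issue ADD r0<-Add2 | r0:Add2,r1:5,r2:10,r3:3,r4:Add1
c7: stall | r0:Add2,r1:5,r2:10,r3:3,r4:Add1
c8: CDB Add1=8; issue SUB r3<-Add1 | r0:Add2,r1:5,r2:10,r3:Add1,r4:8
c9: stall | r0:Add2,r1:5,r2:10,r3:Add1,r4:8

STATUS = TAG Add2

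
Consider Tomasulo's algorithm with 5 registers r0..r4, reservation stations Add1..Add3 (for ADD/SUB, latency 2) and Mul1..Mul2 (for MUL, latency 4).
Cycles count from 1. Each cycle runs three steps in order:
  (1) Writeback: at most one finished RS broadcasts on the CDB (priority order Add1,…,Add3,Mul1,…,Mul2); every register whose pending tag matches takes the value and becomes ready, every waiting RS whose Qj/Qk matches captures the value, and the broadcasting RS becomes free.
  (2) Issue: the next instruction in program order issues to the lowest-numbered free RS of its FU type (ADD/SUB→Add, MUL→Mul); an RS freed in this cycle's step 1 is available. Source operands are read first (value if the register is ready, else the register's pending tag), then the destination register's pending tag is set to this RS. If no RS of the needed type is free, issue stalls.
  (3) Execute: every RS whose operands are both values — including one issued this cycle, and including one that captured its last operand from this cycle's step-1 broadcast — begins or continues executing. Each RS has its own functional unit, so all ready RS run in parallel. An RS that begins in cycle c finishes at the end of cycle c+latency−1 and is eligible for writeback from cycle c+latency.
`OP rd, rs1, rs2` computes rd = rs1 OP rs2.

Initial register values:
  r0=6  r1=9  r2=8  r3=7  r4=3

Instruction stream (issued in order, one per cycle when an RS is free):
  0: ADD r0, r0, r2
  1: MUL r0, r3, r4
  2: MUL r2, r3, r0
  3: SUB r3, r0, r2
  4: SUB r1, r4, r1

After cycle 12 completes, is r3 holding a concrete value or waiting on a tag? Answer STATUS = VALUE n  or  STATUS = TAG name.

STATUS = VALUE -126

cycle 1: issue ADD r0<-Add1 // r0:Add1,r1:9,r2:8,r3:7,r4:3
cycle 2: issue MUL r0<-Mul1 // r0:Mul1,r1:9,r2:8,r3:7,r4:3
cycle 3: CDB Add1=14; issue MUL r2<-Mul2 // r0:Mul1,r1:9,r2:Mul2,r3:7,r4:3
cycle 4: issue SUB r3<-Add1 // r0:Mul1,r1:9,r2:Mul2,r3:Add1,r4:3
cycle 5: issue SUB r1<-Add2 // r0:Mul1,r1:Add2,r2:Mul2,r3:Add1,r4:3
cycle 6: CDB Mul1=21 // r0:21,r1:Add2,r2:Mul2,r3:Add1,r4:3
cycle 7: CDB Add2=-6 // r0:21,r1:-6,r2:Mul2,r3:Add1,r4:3
cycle 8: - // r0:21,r1:-6,r2:Mul2,r3:Add1,r4:3
cycle 9: - // r0:21,r1:-6,r2:Mul2,r3:Add1,r4:3
cycle 10: CDB Mul2=147 // r0:21,r1:-6,r2:147,r3:Add1,r4:3
cycle 11: - // r0:21,r1:-6,r2:147,r3:Add1,r4:3
cycle 12: CDB Add1=-126 // r0:21,r1:-6,r2:147,r3:-126,r4:3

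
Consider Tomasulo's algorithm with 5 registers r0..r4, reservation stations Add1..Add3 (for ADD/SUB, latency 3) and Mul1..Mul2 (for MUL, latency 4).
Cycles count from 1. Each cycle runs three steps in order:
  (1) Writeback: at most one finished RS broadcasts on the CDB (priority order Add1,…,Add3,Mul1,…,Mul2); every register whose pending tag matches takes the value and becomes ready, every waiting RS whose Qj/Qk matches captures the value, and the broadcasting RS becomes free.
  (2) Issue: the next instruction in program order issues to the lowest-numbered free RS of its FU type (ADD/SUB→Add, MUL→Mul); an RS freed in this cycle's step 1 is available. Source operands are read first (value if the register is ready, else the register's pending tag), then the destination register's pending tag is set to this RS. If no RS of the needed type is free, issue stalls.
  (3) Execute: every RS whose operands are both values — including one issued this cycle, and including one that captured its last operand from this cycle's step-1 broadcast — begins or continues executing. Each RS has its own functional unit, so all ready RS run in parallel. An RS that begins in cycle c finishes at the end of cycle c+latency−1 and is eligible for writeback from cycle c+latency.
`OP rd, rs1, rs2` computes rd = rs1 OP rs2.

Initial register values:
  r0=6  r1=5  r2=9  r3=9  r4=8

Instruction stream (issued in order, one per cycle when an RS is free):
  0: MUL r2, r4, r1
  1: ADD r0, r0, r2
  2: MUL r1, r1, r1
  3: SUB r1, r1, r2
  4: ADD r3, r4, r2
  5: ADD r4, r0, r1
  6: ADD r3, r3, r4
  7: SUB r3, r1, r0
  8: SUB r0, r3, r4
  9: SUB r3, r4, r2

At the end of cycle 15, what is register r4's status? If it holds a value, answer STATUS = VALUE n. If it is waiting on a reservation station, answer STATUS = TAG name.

cycle 1: issue MUL r2<-Mul1 // r0:6,r1:5,r2:Mul1,r3:9,r4:8
cycle 2: issue ADD r0<-Add1 // r0:Add1,r1:5,r2:Mul1,r3:9,r4:8
cycle 3: issue MUL r1<-Mul2 // r0:Add1,r1:Mul2,r2:Mul1,r3:9,r4:8
cycle 4: issue SUB r1<-Add2 // r0:Add1,r1:Add2,r2:Mul1,r3:9,r4:8
cycle 5: CDB Mul1=40; issue ADD r3<-Add3 // r0:Add1,r1:Add2,r2:40,r3:Add3,r4:8
cycle 6: stall // r0:Add1,r1:Add2,r2:40,r3:Add3,r4:8
cycle 7: CDB Mul2=25; stall // r0:Add1,r1:Add2,r2:40,r3:Add3,r4:8
cycle 8: CDB Add1=46; issue ADD r4<-Add1 // r0:46,r1:Add2,r2:40,r3:Add3,r4:Add1
cycle 9: CDB Add3=48; issue ADD r3<-Add3 // r0:46,r1:Add2,r2:40,r3:Add3,r4:Add1
cycle 10: CDB Add2=-15; issue SUB r3<-Add2 // r0:46,r1:-15,r2:40,r3:Add2,r4:Add1
cycle 11: stall // r0:46,r1:-15,r2:40,r3:Add2,r4:Add1
cycle 12: stall // r0:46,r1:-15,r2:40,r3:Add2,r4:Add1
cycle 13: CDB Add1=31; issue SUB r0<-Add1 // r0:Add1,r1:-15,r2:40,r3:Add2,r4:31
cycle 14: CDB Add2=-61; issue SUB r3<-Add2 // r0:Add1,r1:-15,r2:40,r3:Add2,r4:31
cycle 15: - // r0:Add1,r1:-15,r2:40,r3:Add2,r4:31

STATUS = VALUE 31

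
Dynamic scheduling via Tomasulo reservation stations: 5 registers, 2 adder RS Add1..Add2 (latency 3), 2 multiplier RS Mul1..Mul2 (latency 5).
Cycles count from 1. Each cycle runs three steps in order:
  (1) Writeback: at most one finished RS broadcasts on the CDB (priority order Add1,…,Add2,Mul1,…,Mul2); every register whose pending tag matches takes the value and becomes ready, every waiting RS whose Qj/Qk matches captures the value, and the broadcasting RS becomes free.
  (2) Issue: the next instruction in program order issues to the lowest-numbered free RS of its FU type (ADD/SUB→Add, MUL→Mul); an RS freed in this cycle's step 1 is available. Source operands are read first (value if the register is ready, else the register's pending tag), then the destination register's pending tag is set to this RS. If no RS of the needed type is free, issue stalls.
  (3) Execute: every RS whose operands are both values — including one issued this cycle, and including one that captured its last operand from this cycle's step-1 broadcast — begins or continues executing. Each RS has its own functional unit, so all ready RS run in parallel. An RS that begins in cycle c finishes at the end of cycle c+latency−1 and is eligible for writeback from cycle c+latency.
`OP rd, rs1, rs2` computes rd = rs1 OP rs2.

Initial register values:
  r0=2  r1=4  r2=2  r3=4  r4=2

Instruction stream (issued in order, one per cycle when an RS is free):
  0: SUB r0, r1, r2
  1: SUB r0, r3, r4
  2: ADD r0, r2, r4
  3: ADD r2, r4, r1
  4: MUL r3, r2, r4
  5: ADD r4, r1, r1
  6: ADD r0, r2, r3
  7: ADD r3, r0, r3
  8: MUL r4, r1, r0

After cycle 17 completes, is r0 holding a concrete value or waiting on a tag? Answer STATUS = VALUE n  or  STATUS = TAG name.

  c1: issue SUB r0<-Add1  regs: r0:Add1,r1:4,r2:2,r3:4,r4:2
  c2: issue SUB r0<-Add2  regs: r0:Add2,r1:4,r2:2,r3:4,r4:2
  c3: stall  regs: r0:Add2,r1:4,r2:2,r3:4,r4:2
  c4: CDB Add1=2; issue ADD r0<-Add1  regs: r0:Add1,r1:4,r2:2,r3:4,r4:2
  c5: CDB Add2=2; issue ADD r2<-Add2  regs: r0:Add1,r1:4,r2:Add2,r3:4,r4:2
  c6: issue MUL r3<-Mul1  regs: r0:Add1,r1:4,r2:Add2,r3:Mul1,r4:2
  c7: CDB Add1=4; issue ADD r4<-Add1  regs: r0:4,r1:4,r2:Add2,r3:Mul1,r4:Add1
  c8: CDB Add2=6; issue ADD r0<-Add2  regs: r0:Add2,r1:4,r2:6,r3:Mul1,r4:Add1
  c9: stall  regs: r0:Add2,r1:4,r2:6,r3:Mul1,r4:Add1
  c10: CDB Add1=8; issue ADD r3<-Add1  regs: r0:Add2,r1:4,r2:6,r3:Add1,r4:8
  c11: issue MUL r4<-Mul2  regs: r0:Add2,r1:4,r2:6,r3:Add1,r4:Mul2
  c12: -  regs: r0:Add2,r1:4,r2:6,r3:Add1,r4:Mul2
  c13: CDB Mul1=12  regs: r0:Add2,r1:4,r2:6,r3:Add1,r4:Mul2
  c14: -  regs: r0:Add2,r1:4,r2:6,r3:Add1,r4:Mul2
  c15: -  regs: r0:Add2,r1:4,r2:6,r3:Add1,r4:Mul2
  c16: CDB Add2=18  regs: r0:18,r1:4,r2:6,r3:Add1,r4:Mul2
  c17: -  regs: r0:18,r1:4,r2:6,r3:Add1,r4:Mul2

STATUS = VALUE 18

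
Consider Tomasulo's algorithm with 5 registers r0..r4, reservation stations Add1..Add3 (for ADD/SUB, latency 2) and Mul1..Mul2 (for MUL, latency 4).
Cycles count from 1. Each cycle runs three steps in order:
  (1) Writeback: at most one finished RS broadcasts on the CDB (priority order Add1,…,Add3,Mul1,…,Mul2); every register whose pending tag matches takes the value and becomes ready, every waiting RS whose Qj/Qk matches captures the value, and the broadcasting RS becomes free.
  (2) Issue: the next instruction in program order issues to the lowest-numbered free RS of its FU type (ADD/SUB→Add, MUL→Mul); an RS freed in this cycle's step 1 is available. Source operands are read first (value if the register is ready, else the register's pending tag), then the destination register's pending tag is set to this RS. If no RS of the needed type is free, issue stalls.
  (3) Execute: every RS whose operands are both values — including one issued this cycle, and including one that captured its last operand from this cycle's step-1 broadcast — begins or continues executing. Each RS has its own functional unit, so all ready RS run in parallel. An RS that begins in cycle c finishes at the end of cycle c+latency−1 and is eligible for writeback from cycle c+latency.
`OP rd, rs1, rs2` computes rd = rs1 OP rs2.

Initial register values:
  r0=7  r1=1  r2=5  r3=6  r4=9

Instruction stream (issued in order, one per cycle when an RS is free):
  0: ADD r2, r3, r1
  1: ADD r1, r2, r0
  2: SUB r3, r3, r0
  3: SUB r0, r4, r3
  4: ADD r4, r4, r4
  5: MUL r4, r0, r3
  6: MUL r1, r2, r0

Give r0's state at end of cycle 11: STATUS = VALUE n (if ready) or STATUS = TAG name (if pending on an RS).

cycle 1: issue ADD r2<-Add1 // r0:7,r1:1,r2:Add1,r3:6,r4:9
cycle 2: issue ADD r1<-Add2 // r0:7,r1:Add2,r2:Add1,r3:6,r4:9
cycle 3: CDB Add1=7; issue SUB r3<-Add1 // r0:7,r1:Add2,r2:7,r3:Add1,r4:9
cycle 4: issue SUB r0<-Add3 // r0:Add3,r1:Add2,r2:7,r3:Add1,r4:9
cycle 5: CDB Add1=-1; issue ADD r4<-Add1 // r0:Add3,r1:Add2,r2:7,r3:-1,r4:Add1
cycle 6: CDB Add2=14; issue MUL r4<-Mul1 // r0:Add3,r1:14,r2:7,r3:-1,r4:Mul1
cycle 7: CDB Add1=18; issue MUL r1<-Mul2 // r0:Add3,r1:Mul2,r2:7,r3:-1,r4:Mul1
cycle 8: CDB Add3=10 // r0:10,r1:Mul2,r2:7,r3:-1,r4:Mul1
cycle 9: - // r0:10,r1:Mul2,r2:7,r3:-1,r4:Mul1
cycle 10: - // r0:10,r1:Mul2,r2:7,r3:-1,r4:Mul1
cycle 11: - // r0:10,r1:Mul2,r2:7,r3:-1,r4:Mul1

STATUS = VALUE 10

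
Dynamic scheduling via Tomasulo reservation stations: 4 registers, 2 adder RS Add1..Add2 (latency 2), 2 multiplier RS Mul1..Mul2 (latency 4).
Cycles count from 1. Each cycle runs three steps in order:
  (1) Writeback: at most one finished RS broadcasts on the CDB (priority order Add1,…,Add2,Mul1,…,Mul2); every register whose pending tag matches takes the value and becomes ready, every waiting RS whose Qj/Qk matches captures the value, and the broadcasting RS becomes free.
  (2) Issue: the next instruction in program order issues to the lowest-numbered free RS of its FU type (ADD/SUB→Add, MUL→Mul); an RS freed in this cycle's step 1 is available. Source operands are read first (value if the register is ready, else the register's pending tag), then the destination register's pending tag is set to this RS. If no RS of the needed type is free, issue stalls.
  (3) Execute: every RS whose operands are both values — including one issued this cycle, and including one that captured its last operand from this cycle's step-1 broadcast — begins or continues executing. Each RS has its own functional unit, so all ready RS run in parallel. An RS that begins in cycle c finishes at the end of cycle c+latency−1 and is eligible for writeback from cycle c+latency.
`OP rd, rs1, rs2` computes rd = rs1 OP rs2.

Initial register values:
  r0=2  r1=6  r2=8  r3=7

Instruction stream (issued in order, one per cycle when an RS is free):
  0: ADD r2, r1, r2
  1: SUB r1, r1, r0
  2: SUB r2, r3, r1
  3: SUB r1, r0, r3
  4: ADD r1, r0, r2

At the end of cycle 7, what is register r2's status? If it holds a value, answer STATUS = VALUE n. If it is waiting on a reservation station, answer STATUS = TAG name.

c1: issue ADD r2<-Add1 | r0:2,r1:6,r2:Add1,r3:7
c2: issue SUB r1<-Add2 | r0:2,r1:Add2,r2:Add1,r3:7
c3: CDB Add1=14; issue SUB r2<-Add1 | r0:2,r1:Add2,r2:Add1,r3:7
c4: CDB Add2=4; issue SUB r1<-Add2 | r0:2,r1:Add2,r2:Add1,r3:7
c5: stall | r0:2,r1:Add2,r2:Add1,r3:7
c6: CDB Add1=3; issue ADD r1<-Add1 | r0:2,r1:Add1,r2:3,r3:7
c7: CDB Add2=-5 | r0:2,r1:Add1,r2:3,r3:7

STATUS = VALUE 3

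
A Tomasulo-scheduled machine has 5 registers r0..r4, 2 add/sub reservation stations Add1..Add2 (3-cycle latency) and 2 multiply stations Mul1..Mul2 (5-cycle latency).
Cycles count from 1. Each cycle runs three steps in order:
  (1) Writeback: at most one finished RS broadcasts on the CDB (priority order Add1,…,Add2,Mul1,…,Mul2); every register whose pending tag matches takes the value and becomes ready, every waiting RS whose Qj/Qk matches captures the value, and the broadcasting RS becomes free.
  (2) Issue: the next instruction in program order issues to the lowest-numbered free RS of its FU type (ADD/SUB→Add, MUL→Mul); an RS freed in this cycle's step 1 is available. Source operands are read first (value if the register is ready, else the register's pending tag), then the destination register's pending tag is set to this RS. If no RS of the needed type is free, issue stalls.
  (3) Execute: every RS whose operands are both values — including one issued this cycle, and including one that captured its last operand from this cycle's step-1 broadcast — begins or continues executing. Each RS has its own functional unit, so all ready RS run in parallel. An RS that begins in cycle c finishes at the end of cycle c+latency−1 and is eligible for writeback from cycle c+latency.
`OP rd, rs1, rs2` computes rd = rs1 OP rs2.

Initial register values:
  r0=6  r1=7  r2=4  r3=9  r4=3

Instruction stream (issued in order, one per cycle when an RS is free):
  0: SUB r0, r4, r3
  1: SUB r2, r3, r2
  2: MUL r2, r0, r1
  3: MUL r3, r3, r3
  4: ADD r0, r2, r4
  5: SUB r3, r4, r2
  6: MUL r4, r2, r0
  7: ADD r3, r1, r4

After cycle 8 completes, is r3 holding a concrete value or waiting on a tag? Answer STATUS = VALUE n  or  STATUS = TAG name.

STATUS = TAG Add2

c1: issue SUB r0<-Add1 | r0:Add1,r1:7,r2:4,r3:9,r4:3
c2: issue SUB r2<-Add2 | r0:Add1,r1:7,r2:Add2,r3:9,r4:3
c3: issue MUL r2<-Mul1 | r0:Add1,r1:7,r2:Mul1,r3:9,r4:3
c4: CDB Add1=-6; issue MUL r3<-Mul2 | r0:-6,r1:7,r2:Mul1,r3:Mul2,r4:3
c5: CDB Add2=5; issue ADD r0<-Add1 | r0:Add1,r1:7,r2:Mul1,r3:Mul2,r4:3
c6: issue SUB r3<-Add2 | r0:Add1,r1:7,r2:Mul1,r3:Add2,r4:3
c7: stall | r0:Add1,r1:7,r2:Mul1,r3:Add2,r4:3
c8: stall | r0:Add1,r1:7,r2:Mul1,r3:Add2,r4:3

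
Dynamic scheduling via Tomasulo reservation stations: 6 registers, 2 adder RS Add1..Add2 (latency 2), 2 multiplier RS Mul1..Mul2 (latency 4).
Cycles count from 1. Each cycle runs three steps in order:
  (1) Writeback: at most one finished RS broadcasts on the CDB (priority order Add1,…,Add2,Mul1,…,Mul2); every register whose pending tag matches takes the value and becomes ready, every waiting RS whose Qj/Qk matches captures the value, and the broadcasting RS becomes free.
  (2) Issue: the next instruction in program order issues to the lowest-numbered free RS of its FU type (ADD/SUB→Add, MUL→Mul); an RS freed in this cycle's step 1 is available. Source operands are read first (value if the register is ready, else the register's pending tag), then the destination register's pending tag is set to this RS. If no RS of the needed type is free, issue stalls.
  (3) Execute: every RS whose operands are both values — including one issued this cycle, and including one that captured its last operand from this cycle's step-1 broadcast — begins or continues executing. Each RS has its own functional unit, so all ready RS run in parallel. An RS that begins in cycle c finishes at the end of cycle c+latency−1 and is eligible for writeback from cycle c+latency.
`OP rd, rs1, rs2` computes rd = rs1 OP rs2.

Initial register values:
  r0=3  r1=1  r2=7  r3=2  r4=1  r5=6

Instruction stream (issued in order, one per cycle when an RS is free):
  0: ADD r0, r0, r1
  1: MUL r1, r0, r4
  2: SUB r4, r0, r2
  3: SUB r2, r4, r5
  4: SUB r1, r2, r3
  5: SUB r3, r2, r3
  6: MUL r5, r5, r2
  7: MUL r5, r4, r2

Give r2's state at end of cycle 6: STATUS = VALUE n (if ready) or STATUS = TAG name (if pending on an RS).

STATUS = TAG Add2

c1: issue ADD r0<-Add1 | r0:Add1,r1:1,r2:7,r3:2,r4:1,r5:6
c2: issue MUL r1<-Mul1 | r0:Add1,r1:Mul1,r2:7,r3:2,r4:1,r5:6
c3: CDB Add1=4; issue SUB r4<-Add1 | r0:4,r1:Mul1,r2:7,r3:2,r4:Add1,r5:6
c4: issue SUB r2<-Add2 | r0:4,r1:Mul1,r2:Add2,r3:2,r4:Add1,r5:6
c5: CDB Add1=-3; issue SUB r1<-Add1 | r0:4,r1:Add1,r2:Add2,r3:2,r4:-3,r5:6
c6: stall | r0:4,r1:Add1,r2:Add2,r3:2,r4:-3,r5:6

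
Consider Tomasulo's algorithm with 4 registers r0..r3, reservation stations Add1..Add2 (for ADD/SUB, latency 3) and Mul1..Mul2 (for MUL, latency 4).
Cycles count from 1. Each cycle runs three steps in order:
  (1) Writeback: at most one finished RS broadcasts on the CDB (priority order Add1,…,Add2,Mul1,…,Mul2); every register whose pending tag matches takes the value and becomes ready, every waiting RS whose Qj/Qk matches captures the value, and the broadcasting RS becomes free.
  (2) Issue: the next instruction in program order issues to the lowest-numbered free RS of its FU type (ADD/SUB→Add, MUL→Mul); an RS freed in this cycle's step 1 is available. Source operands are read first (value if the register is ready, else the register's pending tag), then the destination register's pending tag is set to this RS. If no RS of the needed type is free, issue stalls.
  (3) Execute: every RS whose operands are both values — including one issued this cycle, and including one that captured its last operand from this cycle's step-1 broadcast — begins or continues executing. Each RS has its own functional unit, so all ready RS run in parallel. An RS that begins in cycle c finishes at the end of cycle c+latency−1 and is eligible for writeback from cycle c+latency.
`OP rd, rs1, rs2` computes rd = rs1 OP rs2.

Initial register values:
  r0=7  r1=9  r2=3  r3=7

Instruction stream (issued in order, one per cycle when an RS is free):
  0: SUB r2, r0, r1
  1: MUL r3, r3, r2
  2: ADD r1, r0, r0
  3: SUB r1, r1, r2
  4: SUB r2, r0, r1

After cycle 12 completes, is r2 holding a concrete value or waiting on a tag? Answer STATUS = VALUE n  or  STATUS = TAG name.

STATUS = VALUE -9

cycle 1: issue SUB r2<-Add1 // r0:7,r1:9,r2:Add1,r3:7
cycle 2: issue MUL r3<-Mul1 // r0:7,r1:9,r2:Add1,r3:Mul1
cycle 3: issue ADD r1<-Add2 // r0:7,r1:Add2,r2:Add1,r3:Mul1
cycle 4: CDB Add1=-2; issue SUB r1<-Add1 // r0:7,r1:Add1,r2:-2,r3:Mul1
cycle 5: stall // r0:7,r1:Add1,r2:-2,r3:Mul1
cycle 6: CDB Add2=14; issue SUB r2<-Add2 // r0:7,r1:Add1,r2:Add2,r3:Mul1
cycle 7: - // r0:7,r1:Add1,r2:Add2,r3:Mul1
cycle 8: CDB Mul1=-14 // r0:7,r1:Add1,r2:Add2,r3:-14
cycle 9: CDB Add1=16 // r0:7,r1:16,r2:Add2,r3:-14
cycle 10: - // r0:7,r1:16,r2:Add2,r3:-14
cycle 11: - // r0:7,r1:16,r2:Add2,r3:-14
cycle 12: CDB Add2=-9 // r0:7,r1:16,r2:-9,r3:-14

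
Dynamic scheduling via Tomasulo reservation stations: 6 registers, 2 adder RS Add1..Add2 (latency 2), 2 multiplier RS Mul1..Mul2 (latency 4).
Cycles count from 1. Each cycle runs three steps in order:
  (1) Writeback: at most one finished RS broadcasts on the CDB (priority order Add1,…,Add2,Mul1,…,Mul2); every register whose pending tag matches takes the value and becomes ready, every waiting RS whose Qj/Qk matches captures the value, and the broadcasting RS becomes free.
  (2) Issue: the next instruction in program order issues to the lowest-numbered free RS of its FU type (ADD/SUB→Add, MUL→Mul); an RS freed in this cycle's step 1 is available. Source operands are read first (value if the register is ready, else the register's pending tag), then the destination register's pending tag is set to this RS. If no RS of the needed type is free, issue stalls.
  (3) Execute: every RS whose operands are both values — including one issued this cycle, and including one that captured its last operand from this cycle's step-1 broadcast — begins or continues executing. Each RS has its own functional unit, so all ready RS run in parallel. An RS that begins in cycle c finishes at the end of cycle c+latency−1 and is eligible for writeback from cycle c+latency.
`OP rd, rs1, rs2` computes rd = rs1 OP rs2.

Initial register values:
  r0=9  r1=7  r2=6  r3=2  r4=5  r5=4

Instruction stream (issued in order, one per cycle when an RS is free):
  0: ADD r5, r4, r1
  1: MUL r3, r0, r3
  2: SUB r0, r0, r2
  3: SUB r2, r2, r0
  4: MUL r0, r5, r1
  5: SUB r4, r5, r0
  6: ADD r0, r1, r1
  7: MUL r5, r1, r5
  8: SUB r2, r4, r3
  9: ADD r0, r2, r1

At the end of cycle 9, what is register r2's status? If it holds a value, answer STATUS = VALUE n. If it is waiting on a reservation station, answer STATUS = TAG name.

STATUS = TAG Add2

  c1: issue ADD r5<-Add1  regs: r0:9,r1:7,r2:6,r3:2,r4:5,r5:Add1
  c2: issue MUL r3<-Mul1  regs: r0:9,r1:7,r2:6,r3:Mul1,r4:5,r5:Add1
  c3: CDB Add1=12; issue SUB r0<-Add1  regs: r0:Add1,r1:7,r2:6,r3:Mul1,r4:5,r5:12
  c4: issue SUB r2<-Add2  regs: r0:Add1,r1:7,r2:Add2,r3:Mul1,r4:5,r5:12
  c5: CDB Add1=3; issue MUL r0<-Mul2  regs: r0:Mul2,r1:7,r2:Add2,r3:Mul1,r4:5,r5:12
  c6: CDB Mul1=18; issue SUB r4<-Add1  regs: r0:Mul2,r1:7,r2:Add2,r3:18,r4:Add1,r5:12
  c7: CDB Add2=3; issue ADD r0<-Add2  regs: r0:Add2,r1:7,r2:3,r3:18,r4:Add1,r5:12
  c8: issue MUL r5<-Mul1  regs: r0:Add2,r1:7,r2:3,r3:18,r4:Add1,r5:Mul1
  c9: CDB Add2=14; issue SUB r2<-Add2  regs: r0:14,r1:7,r2:Add2,r3:18,r4:Add1,r5:Mul1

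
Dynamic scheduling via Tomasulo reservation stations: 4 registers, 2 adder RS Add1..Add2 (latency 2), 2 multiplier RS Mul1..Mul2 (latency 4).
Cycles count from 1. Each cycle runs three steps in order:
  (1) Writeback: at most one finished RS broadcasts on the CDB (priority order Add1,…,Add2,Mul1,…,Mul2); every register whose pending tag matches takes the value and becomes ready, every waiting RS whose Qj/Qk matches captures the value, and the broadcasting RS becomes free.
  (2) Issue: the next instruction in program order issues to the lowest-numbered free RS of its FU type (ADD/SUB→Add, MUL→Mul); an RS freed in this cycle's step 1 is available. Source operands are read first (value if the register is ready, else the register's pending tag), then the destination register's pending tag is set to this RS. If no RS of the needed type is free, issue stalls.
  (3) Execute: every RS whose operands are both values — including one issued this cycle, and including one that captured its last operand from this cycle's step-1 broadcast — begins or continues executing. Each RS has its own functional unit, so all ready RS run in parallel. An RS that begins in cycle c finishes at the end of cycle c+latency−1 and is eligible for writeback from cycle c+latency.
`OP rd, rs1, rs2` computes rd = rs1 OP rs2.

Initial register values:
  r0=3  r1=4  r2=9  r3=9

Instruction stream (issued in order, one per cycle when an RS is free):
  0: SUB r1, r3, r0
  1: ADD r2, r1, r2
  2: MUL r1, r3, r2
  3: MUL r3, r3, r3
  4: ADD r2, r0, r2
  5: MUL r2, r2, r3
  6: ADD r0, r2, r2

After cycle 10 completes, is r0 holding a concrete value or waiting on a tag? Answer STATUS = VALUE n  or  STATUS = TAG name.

c1: issue SUB r1<-Add1 | r0:3,r1:Add1,r2:9,r3:9
c2: issue ADD r2<-Add2 | r0:3,r1:Add1,r2:Add2,r3:9
c3: CDB Add1=6; issue MUL r1<-Mul1 | r0:3,r1:Mul1,r2:Add2,r3:9
c4: issue MUL r3<-Mul2 | r0:3,r1:Mul1,r2:Add2,r3:Mul2
c5: CDB Add2=15; issue ADD r2<-Add1 | r0:3,r1:Mul1,r2:Add1,r3:Mul2
c6: stall | r0:3,r1:Mul1,r2:Add1,r3:Mul2
c7: CDB Add1=18; stall | r0:3,r1:Mul1,r2:18,r3:Mul2
c8: CDB Mul2=81; issue MUL r2<-Mul2 | r0:3,r1:Mul1,r2:Mul2,r3:81
c9: CDB Mul1=135; issue ADD r0<-Add1 | r0:Add1,r1:135,r2:Mul2,r3:81
c10: - | r0:Add1,r1:135,r2:Mul2,r3:81

STATUS = TAG Add1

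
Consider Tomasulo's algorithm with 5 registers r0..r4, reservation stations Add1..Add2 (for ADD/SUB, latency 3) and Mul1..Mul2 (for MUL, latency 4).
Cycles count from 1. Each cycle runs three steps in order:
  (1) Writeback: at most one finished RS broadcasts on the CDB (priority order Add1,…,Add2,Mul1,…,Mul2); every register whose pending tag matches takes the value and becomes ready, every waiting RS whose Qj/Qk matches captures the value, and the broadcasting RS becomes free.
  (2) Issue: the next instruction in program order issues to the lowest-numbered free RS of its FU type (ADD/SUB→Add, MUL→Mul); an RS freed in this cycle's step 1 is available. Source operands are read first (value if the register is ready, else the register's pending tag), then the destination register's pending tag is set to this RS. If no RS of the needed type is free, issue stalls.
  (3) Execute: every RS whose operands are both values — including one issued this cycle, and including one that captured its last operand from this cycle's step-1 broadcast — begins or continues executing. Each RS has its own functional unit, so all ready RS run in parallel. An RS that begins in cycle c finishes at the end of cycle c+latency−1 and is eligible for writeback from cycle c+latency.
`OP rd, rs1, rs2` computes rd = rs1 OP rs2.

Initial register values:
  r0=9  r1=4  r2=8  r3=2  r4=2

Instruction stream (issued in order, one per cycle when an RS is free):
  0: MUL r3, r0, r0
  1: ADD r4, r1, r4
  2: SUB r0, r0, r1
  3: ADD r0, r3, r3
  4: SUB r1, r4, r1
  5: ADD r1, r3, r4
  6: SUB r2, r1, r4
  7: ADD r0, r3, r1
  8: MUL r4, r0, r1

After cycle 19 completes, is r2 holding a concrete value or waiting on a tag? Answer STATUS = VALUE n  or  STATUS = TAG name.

STATUS = VALUE 81

  c1: issue MUL r3<-Mul1  regs: r0:9,r1:4,r2:8,r3:Mul1,r4:2
  c2: issue ADD r4<-Add1  regs: r0:9,r1:4,r2:8,r3:Mul1,r4:Add1
  c3: issue SUB r0<-Add2  regs: r0:Add2,r1:4,r2:8,r3:Mul1,r4:Add1
  c4: stall  regs: r0:Add2,r1:4,r2:8,r3:Mul1,r4:Add1
  c5: CDB Add1=6; issue ADD r0<-Add1  regs: r0:Add1,r1:4,r2:8,r3:Mul1,r4:6
  c6: CDB Add2=5; issue SUB r1<-Add2  regs: r0:Add1,r1:Add2,r2:8,r3:Mul1,r4:6
  c7: CDB Mul1=81; stall  regs: r0:Add1,r1:Add2,r2:8,r3:81,r4:6
  c8: stall  regs: r0:Add1,r1:Add2,r2:8,r3:81,r4:6
  c9: CDB Add2=2; issue ADD r1<-Add2  regs: r0:Add1,r1:Add2,r2:8,r3:81,r4:6
  c10: CDB Add1=162; issue SUB r2<-Add1  regs: r0:162,r1:Add2,r2:Add1,r3:81,r4:6
  c11: stall  regs: r0:162,r1:Add2,r2:Add1,r3:81,r4:6
  c12: CDB Add2=87; issue ADD r0<-Add2  regs: r0:Add2,r1:87,r2:Add1,r3:81,r4:6
  c13: issue MUL r4<-Mul1  regs: r0:Add2,r1:87,r2:Add1,r3:81,r4:Mul1
  c14: -  regs: r0:Add2,r1:87,r2:Add1,r3:81,r4:Mul1
  c15: CDB Add1=81  regs: r0:Add2,r1:87,r2:81,r3:81,r4:Mul1
  c16: CDB Add2=168  regs: r0:168,r1:87,r2:81,r3:81,r4:Mul1
  c17: -  regs: r0:168,r1:87,r2:81,r3:81,r4:Mul1
  c18: -  regs: r0:168,r1:87,r2:81,r3:81,r4:Mul1
  c19: -  regs: r0:168,r1:87,r2:81,r3:81,r4:Mul1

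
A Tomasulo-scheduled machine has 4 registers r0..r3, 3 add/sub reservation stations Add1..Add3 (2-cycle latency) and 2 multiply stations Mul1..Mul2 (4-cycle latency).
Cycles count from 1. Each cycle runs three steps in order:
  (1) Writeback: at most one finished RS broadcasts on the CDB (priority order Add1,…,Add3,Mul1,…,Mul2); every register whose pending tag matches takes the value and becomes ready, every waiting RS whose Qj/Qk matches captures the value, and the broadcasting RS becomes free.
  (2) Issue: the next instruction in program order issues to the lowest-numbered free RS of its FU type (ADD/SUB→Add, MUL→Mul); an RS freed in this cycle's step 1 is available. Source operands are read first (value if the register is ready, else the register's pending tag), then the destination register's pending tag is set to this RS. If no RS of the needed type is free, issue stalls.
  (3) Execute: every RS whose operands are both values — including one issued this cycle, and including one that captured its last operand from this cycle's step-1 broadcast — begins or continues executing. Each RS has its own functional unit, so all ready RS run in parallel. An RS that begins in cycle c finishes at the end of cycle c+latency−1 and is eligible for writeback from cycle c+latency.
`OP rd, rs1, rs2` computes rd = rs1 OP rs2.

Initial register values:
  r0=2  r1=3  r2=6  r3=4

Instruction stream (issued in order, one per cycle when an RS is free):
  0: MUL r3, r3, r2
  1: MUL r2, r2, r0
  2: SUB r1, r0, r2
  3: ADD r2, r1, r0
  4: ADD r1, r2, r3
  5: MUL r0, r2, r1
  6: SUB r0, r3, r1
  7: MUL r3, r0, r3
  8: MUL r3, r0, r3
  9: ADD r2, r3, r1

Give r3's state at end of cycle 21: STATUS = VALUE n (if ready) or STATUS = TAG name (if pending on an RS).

c1: issue MUL r3<-Mul1 | r0:2,r1:3,r2:6,r3:Mul1
c2: issue MUL r2<-Mul2 | r0:2,r1:3,r2:Mul2,r3:Mul1
c3: issue SUB r1<-Add1 | r0:2,r1:Add1,r2:Mul2,r3:Mul1
c4: issue ADD r2<-Add2 | r0:2,r1:Add1,r2:Add2,r3:Mul1
c5: CDB Mul1=24; issue ADD r1<-Add3 | r0:2,r1:Add3,r2:Add2,r3:24
c6: CDB Mul2=12; issue MUL r0<-Mul1 | r0:Mul1,r1:Add3,r2:Add2,r3:24
c7: stall | r0:Mul1,r1:Add3,r2:Add2,r3:24
c8: CDB Add1=-10; issue SUB r0<-Add1 | r0:Add1,r1:Add3,r2:Add2,r3:24
c9: issue MUL r3<-Mul2 | r0:Add1,r1:Add3,r2:Add2,r3:Mul2
c10: CDB Add2=-8; stall | r0:Add1,r1:Add3,r2:-8,r3:Mul2
c11: stall | r0:Add1,r1:Add3,r2:-8,r3:Mul2
c12: CDB Add3=16; stall | r0:Add1,r1:16,r2:-8,r3:Mul2
c13: stall | r0:Add1,r1:16,r2:-8,r3:Mul2
c14: CDB Add1=8; stall | r0:8,r1:16,r2:-8,r3:Mul2
c15: stall | r0:8,r1:16,r2:-8,r3:Mul2
c16: CDB Mul1=-128; issue MUL r3<-Mul1 | r0:8,r1:16,r2:-8,r3:Mul1
c17: issue ADD r2<-Add1 | r0:8,r1:16,r2:Add1,r3:Mul1
c18: CDB Mul2=192 | r0:8,r1:16,r2:Add1,r3:Mul1
c19: - | r0:8,r1:16,r2:Add1,r3:Mul1
c20: - | r0:8,r1:16,r2:Add1,r3:Mul1
c21: - | r0:8,r1:16,r2:Add1,r3:Mul1

STATUS = TAG Mul1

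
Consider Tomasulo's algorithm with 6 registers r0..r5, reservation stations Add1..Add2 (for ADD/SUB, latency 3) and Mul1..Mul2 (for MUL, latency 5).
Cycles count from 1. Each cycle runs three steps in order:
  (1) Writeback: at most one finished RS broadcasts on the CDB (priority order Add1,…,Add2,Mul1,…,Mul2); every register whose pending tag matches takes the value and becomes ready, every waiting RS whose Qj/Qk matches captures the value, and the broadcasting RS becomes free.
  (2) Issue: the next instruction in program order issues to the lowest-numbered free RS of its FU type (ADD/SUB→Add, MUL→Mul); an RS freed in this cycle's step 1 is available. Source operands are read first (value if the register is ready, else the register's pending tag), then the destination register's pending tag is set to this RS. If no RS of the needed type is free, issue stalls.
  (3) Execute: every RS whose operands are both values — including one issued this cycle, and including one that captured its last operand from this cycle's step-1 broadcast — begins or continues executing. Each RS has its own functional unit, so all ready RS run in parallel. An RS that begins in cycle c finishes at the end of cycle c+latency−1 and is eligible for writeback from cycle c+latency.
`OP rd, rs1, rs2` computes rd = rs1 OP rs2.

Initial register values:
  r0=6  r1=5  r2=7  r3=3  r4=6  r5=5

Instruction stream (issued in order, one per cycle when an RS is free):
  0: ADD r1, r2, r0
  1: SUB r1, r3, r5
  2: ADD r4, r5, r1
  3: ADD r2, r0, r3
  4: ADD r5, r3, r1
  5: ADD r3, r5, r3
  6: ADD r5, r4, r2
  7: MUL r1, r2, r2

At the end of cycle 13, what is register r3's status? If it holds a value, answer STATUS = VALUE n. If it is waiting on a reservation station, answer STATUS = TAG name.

STATUS = TAG Add2

  c1: issue ADD r1<-Add1  regs: r0:6,r1:Add1,r2:7,r3:3,r4:6,r5:5
  c2: issue SUB r1<-Add2  regs: r0:6,r1:Add2,r2:7,r3:3,r4:6,r5:5
  c3: stall  regs: r0:6,r1:Add2,r2:7,r3:3,r4:6,r5:5
  c4: CDB Add1=13; issue ADD r4<-Add1  regs: r0:6,r1:Add2,r2:7,r3:3,r4:Add1,r5:5
  c5: CDB Add2=-2; issue ADD r2<-Add2  regs: r0:6,r1:-2,r2:Add2,r3:3,r4:Add1,r5:5
  c6: stall  regs: r0:6,r1:-2,r2:Add2,r3:3,r4:Add1,r5:5
  c7: stall  regs: r0:6,r1:-2,r2:Add2,r3:3,r4:Add1,r5:5
  c8: CDB Add1=3; issue ADD r5<-Add1  regs: r0:6,r1:-2,r2:Add2,r3:3,r4:3,r5:Add1
  c9: CDB Add2=9; issue ADD r3<-Add2  regs: r0:6,r1:-2,r2:9,r3:Add2,r4:3,r5:Add1
  c10: stall  regs: r0:6,r1:-2,r2:9,r3:Add2,r4:3,r5:Add1
  c11: CDB Add1=1; issue ADD r5<-Add1  regs: r0:6,r1:-2,r2:9,r3:Add2,r4:3,r5:Add1
  c12: issue MUL r1<-Mul1  regs: r0:6,r1:Mul1,r2:9,r3:Add2,r4:3,r5:Add1
  c13: -  regs: r0:6,r1:Mul1,r2:9,r3:Add2,r4:3,r5:Add1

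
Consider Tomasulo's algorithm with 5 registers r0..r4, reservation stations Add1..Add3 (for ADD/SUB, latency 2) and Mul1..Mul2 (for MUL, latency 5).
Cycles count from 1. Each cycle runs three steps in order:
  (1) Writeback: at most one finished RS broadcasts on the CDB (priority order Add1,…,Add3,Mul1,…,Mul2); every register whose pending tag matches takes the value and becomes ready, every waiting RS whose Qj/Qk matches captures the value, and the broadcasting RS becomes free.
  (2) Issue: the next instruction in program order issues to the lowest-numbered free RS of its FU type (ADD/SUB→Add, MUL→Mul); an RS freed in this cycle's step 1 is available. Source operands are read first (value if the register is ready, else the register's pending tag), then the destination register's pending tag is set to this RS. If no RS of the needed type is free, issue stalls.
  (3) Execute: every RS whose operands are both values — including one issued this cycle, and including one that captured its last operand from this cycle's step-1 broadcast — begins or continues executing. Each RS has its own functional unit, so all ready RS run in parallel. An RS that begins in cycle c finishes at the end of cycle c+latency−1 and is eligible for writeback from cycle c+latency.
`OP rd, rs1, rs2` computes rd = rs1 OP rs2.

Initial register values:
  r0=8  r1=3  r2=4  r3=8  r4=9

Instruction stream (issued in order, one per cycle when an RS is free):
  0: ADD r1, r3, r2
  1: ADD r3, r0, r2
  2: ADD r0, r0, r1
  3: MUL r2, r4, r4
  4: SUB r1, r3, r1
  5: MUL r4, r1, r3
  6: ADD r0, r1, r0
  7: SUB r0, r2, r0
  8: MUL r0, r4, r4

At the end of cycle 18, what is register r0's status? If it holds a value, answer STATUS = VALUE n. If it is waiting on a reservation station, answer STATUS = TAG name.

c1: issue ADD r1<-Add1 | r0:8,r1:Add1,r2:4,r3:8,r4:9
c2: issue ADD r3<-Add2 | r0:8,r1:Add1,r2:4,r3:Add2,r4:9
c3: CDB Add1=12; issue ADD r0<-Add1 | r0:Add1,r1:12,r2:4,r3:Add2,r4:9
c4: CDB Add2=12; issue MUL r2<-Mul1 | r0:Add1,r1:12,r2:Mul1,r3:12,r4:9
c5: CDB Add1=20; issue SUB r1<-Add1 | r0:20,r1:Add1,r2:Mul1,r3:12,r4:9
c6: issue MUL r4<-Mul2 | r0:20,r1:Add1,r2:Mul1,r3:12,r4:Mul2
c7: CDB Add1=0; issue ADD r0<-Add1 | r0:Add1,r1:0,r2:Mul1,r3:12,r4:Mul2
c8: issue SUB r0<-Add2 | r0:Add2,r1:0,r2:Mul1,r3:12,r4:Mul2
c9: CDB Add1=20; stall | r0:Add2,r1:0,r2:Mul1,r3:12,r4:Mul2
c10: CDB Mul1=81; issue MUL r0<-Mul1 | r0:Mul1,r1:0,r2:81,r3:12,r4:Mul2
c11: - | r0:Mul1,r1:0,r2:81,r3:12,r4:Mul2
c12: CDB Add2=61 | r0:Mul1,r1:0,r2:81,r3:12,r4:Mul2
c13: CDB Mul2=0 | r0:Mul1,r1:0,r2:81,r3:12,r4:0
c14: - | r0:Mul1,r1:0,r2:81,r3:12,r4:0
c15: - | r0:Mul1,r1:0,r2:81,r3:12,r4:0
c16: - | r0:Mul1,r1:0,r2:81,r3:12,r4:0
c17: - | r0:Mul1,r1:0,r2:81,r3:12,r4:0
c18: CDB Mul1=0 | r0:0,r1:0,r2:81,r3:12,r4:0

STATUS = VALUE 0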